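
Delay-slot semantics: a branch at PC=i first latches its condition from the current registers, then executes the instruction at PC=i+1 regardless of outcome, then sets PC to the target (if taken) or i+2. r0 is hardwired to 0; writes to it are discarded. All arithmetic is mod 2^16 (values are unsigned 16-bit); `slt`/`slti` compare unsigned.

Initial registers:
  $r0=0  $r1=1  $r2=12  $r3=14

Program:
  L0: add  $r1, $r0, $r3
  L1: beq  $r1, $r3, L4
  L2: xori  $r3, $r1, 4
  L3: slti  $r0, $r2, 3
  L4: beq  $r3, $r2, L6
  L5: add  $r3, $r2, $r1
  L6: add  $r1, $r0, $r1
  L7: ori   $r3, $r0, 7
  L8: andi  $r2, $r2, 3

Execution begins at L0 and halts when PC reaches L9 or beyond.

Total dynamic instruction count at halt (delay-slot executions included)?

8

  step pc=0: add  $r1, $r0, $r3  regs=(0,14,12,14)
  step pc=1: beq  $r1, $r3, L4  cond=T  regs=(0,14,12,14)
  step pc=2: xori  $r3, $r1, 4  regs=(0,14,12,10)
  step pc=4: beq  $r3, $r2, L6  cond=F  regs=(0,14,12,10)
  step pc=5: add  $r3, $r2, $r1  regs=(0,14,12,26)
  step pc=6: add  $r1, $r0, $r1  regs=(0,14,12,26)
  step pc=7: ori   $r3, $r0, 7  regs=(0,14,12,7)
  step pc=8: andi  $r2, $r2, 3  regs=(0,14,0,7)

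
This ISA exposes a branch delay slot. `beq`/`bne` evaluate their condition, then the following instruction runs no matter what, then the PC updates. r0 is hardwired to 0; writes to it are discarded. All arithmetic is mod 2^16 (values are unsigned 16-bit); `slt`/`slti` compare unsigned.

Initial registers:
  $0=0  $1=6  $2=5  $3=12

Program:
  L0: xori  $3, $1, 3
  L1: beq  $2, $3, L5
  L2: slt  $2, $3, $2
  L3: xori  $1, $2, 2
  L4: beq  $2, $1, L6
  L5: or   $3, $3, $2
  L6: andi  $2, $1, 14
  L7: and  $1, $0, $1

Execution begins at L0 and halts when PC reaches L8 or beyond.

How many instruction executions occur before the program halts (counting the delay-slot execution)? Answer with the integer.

[0] xori  $3, $1, 3  →  {$0:0, $1:6, $2:5, $3:5}
[1] beq  $2, $3, L5  →  {$0:0, $1:6, $2:5, $3:5}  ⟨branch taken⟩
[2] slt  $2, $3, $2  →  {$0:0, $1:6, $2:0, $3:5}
[5] or   $3, $3, $2  →  {$0:0, $1:6, $2:0, $3:5}
[6] andi  $2, $1, 14  →  {$0:0, $1:6, $2:6, $3:5}
[7] and  $1, $0, $1  →  {$0:0, $1:0, $2:6, $3:5}

6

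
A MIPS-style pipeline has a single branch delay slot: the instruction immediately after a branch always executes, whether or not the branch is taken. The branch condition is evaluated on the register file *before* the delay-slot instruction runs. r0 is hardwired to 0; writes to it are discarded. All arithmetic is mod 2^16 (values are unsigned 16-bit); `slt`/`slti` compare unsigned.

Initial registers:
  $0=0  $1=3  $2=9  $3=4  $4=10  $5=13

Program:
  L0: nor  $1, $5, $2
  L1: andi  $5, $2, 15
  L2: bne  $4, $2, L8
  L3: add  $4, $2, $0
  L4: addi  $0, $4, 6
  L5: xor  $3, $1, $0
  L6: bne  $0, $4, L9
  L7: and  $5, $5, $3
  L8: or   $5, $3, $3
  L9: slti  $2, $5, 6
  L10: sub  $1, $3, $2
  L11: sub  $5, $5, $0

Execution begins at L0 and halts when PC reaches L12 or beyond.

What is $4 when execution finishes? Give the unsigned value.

PC=0  nor  $1, $5, $2        | $0=0 $1=65522 $2=9 $3=4 $4=10 $5=13
PC=1  andi  $5, $2, 15       | $0=0 $1=65522 $2=9 $3=4 $4=10 $5=9
PC=2  bne  $4, $2, L8        | $0=0 $1=65522 $2=9 $3=4 $4=10 $5=9  [TAKEN]
PC=3  add  $4, $2, $0        | $0=0 $1=65522 $2=9 $3=4 $4=9 $5=9
PC=8  or   $5, $3, $3        | $0=0 $1=65522 $2=9 $3=4 $4=9 $5=4
PC=9  slti  $2, $5, 6        | $0=0 $1=65522 $2=1 $3=4 $4=9 $5=4
PC=10 sub  $1, $3, $2        | $0=0 $1=3 $2=1 $3=4 $4=9 $5=4
PC=11 sub  $5, $5, $0        | $0=0 $1=3 $2=1 $3=4 $4=9 $5=4

9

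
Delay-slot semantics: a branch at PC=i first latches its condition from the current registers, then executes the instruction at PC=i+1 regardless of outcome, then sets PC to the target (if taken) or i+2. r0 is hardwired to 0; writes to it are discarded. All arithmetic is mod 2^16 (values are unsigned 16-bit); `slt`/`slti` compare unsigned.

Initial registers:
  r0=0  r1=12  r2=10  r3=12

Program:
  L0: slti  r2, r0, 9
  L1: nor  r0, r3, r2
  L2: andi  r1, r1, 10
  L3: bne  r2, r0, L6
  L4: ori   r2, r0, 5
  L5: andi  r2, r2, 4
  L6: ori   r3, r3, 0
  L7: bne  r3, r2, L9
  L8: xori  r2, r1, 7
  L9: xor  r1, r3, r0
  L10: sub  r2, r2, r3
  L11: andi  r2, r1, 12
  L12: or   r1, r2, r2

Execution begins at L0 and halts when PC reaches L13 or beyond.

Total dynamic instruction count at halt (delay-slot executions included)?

12

[0] slti  r2, r0, 9  →  {r0:0, r1:12, r2:1, r3:12}
[1] nor  r0, r3, r2  →  {r0:0, r1:12, r2:1, r3:12}
[2] andi  r1, r1, 10  →  {r0:0, r1:8, r2:1, r3:12}
[3] bne  r2, r0, L6  →  {r0:0, r1:8, r2:1, r3:12}  ⟨branch taken⟩
[4] ori   r2, r0, 5  →  {r0:0, r1:8, r2:5, r3:12}
[6] ori   r3, r3, 0  →  {r0:0, r1:8, r2:5, r3:12}
[7] bne  r3, r2, L9  →  {r0:0, r1:8, r2:5, r3:12}  ⟨branch taken⟩
[8] xori  r2, r1, 7  →  {r0:0, r1:8, r2:15, r3:12}
[9] xor  r1, r3, r0  →  {r0:0, r1:12, r2:15, r3:12}
[10] sub  r2, r2, r3  →  {r0:0, r1:12, r2:3, r3:12}
[11] andi  r2, r1, 12  →  {r0:0, r1:12, r2:12, r3:12}
[12] or   r1, r2, r2  →  {r0:0, r1:12, r2:12, r3:12}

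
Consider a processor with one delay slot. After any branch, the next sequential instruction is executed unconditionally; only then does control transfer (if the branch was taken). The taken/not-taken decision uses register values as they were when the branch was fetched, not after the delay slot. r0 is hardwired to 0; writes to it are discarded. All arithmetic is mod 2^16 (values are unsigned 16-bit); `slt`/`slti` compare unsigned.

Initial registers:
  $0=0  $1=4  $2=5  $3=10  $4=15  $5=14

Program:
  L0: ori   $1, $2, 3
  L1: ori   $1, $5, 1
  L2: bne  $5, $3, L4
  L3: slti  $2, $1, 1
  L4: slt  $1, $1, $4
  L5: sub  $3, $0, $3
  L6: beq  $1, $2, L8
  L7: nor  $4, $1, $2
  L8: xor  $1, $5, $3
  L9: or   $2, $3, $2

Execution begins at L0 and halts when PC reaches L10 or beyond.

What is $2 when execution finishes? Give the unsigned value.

65526

#0 ori   $1, $2, 3 ; 0/7/5/10/15/14
#1 ori   $1, $5, 1 ; 0/15/5/10/15/14
#2 bne  $5, $3, L4 ; 0/15/5/10/15/14 ; →target
#3 slti  $2, $1, 1 ; 0/15/0/10/15/14
#4 slt  $1, $1, $4 ; 0/0/0/10/15/14
#5 sub  $3, $0, $3 ; 0/0/0/65526/15/14
#6 beq  $1, $2, L8 ; 0/0/0/65526/15/14 ; →target
#7 nor  $4, $1, $2 ; 0/0/0/65526/65535/14
#8 xor  $1, $5, $3 ; 0/65528/0/65526/65535/14
#9 or   $2, $3, $2 ; 0/65528/65526/65526/65535/14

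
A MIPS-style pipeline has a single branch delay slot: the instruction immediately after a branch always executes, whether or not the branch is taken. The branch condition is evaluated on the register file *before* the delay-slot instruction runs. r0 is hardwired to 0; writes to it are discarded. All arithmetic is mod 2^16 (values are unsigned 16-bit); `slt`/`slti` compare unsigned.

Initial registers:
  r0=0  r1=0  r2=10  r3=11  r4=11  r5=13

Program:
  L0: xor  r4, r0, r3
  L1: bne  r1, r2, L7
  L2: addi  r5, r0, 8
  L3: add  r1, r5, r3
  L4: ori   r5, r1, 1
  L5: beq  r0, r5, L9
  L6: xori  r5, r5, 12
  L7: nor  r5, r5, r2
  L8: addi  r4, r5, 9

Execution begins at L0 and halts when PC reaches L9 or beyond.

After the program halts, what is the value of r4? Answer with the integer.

#0 xor  r4, r0, r3 ; 0/0/10/11/11/13
#1 bne  r1, r2, L7 ; 0/0/10/11/11/13 ; →target
#2 addi  r5, r0, 8 ; 0/0/10/11/11/8
#7 nor  r5, r5, r2 ; 0/0/10/11/11/65525
#8 addi  r4, r5, 9 ; 0/0/10/11/65534/65525

65534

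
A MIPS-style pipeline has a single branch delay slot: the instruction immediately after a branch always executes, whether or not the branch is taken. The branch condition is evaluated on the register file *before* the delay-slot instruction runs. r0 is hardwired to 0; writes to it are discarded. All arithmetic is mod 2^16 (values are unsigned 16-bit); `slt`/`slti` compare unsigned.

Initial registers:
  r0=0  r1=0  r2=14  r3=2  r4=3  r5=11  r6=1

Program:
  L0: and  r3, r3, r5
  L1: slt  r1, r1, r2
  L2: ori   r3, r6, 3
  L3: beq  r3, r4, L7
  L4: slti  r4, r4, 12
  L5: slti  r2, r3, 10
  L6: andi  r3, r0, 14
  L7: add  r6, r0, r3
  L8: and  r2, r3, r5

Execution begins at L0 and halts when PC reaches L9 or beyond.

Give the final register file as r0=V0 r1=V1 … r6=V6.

r0=0 r1=1 r2=3 r3=3 r4=1 r5=11 r6=3

PC=0  and  r3, r3, r5        | r0=0 r1=0 r2=14 r3=2 r4=3 r5=11 r6=1
PC=1  slt  r1, r1, r2        | r0=0 r1=1 r2=14 r3=2 r4=3 r5=11 r6=1
PC=2  ori   r3, r6, 3        | r0=0 r1=1 r2=14 r3=3 r4=3 r5=11 r6=1
PC=3  beq  r3, r4, L7        | r0=0 r1=1 r2=14 r3=3 r4=3 r5=11 r6=1  [TAKEN]
PC=4  slti  r4, r4, 12       | r0=0 r1=1 r2=14 r3=3 r4=1 r5=11 r6=1
PC=7  add  r6, r0, r3        | r0=0 r1=1 r2=14 r3=3 r4=1 r5=11 r6=3
PC=8  and  r2, r3, r5        | r0=0 r1=1 r2=3 r3=3 r4=1 r5=11 r6=3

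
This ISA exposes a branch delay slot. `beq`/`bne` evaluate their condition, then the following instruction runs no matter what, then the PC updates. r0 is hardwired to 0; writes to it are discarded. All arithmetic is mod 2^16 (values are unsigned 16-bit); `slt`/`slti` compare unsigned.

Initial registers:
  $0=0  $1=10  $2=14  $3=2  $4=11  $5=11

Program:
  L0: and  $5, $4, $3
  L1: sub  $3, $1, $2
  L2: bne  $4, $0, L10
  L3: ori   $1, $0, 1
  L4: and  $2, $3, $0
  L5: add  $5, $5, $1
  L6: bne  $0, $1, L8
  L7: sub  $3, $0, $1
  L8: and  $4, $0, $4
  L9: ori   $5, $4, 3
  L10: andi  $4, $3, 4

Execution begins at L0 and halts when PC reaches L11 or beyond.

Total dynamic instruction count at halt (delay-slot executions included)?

5

  step pc=0: and  $5, $4, $3  regs=(0,10,14,2,11,2)
  step pc=1: sub  $3, $1, $2  regs=(0,10,14,65532,11,2)
  step pc=2: bne  $4, $0, L10  cond=T  regs=(0,10,14,65532,11,2)
  step pc=3: ori   $1, $0, 1  regs=(0,1,14,65532,11,2)
  step pc=10: andi  $4, $3, 4  regs=(0,1,14,65532,4,2)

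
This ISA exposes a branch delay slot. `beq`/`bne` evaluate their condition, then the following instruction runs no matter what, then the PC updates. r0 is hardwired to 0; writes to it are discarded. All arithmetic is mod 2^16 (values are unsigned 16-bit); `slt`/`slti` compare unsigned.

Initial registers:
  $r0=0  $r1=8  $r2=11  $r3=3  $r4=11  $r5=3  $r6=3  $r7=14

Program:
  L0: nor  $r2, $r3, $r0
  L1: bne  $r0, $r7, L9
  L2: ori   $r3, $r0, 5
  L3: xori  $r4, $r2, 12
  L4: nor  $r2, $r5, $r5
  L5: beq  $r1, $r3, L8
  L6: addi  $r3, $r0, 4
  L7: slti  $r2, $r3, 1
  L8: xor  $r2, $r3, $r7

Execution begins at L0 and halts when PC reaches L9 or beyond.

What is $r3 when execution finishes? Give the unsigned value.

#0 nor  $r2, $r3, $r0 ; 0/8/65532/3/11/3/3/14
#1 bne  $r0, $r7, L9 ; 0/8/65532/3/11/3/3/14 ; →target
#2 ori   $r3, $r0, 5 ; 0/8/65532/5/11/3/3/14

5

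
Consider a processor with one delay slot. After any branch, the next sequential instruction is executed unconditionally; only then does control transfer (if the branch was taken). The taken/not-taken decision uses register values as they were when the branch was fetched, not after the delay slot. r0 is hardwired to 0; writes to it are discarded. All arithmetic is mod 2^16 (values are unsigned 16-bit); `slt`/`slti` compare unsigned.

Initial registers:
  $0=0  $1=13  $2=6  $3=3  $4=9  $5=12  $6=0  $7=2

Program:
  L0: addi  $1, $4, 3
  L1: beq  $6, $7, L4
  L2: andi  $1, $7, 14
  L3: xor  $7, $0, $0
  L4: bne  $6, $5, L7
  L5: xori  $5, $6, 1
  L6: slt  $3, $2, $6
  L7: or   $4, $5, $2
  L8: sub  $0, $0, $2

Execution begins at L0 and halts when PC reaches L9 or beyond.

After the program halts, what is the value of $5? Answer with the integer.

[0] addi  $1, $4, 3  →  {$0:0, $1:12, $2:6, $3:3, $4:9, $5:12, $6:0, $7:2}
[1] beq  $6, $7, L4  →  {$0:0, $1:12, $2:6, $3:3, $4:9, $5:12, $6:0, $7:2}  ⟨branch fallthrough⟩
[2] andi  $1, $7, 14  →  {$0:0, $1:2, $2:6, $3:3, $4:9, $5:12, $6:0, $7:2}
[3] xor  $7, $0, $0  →  {$0:0, $1:2, $2:6, $3:3, $4:9, $5:12, $6:0, $7:0}
[4] bne  $6, $5, L7  →  {$0:0, $1:2, $2:6, $3:3, $4:9, $5:12, $6:0, $7:0}  ⟨branch taken⟩
[5] xori  $5, $6, 1  →  {$0:0, $1:2, $2:6, $3:3, $4:9, $5:1, $6:0, $7:0}
[7] or   $4, $5, $2  →  {$0:0, $1:2, $2:6, $3:3, $4:7, $5:1, $6:0, $7:0}
[8] sub  $0, $0, $2  →  {$0:0, $1:2, $2:6, $3:3, $4:7, $5:1, $6:0, $7:0}

1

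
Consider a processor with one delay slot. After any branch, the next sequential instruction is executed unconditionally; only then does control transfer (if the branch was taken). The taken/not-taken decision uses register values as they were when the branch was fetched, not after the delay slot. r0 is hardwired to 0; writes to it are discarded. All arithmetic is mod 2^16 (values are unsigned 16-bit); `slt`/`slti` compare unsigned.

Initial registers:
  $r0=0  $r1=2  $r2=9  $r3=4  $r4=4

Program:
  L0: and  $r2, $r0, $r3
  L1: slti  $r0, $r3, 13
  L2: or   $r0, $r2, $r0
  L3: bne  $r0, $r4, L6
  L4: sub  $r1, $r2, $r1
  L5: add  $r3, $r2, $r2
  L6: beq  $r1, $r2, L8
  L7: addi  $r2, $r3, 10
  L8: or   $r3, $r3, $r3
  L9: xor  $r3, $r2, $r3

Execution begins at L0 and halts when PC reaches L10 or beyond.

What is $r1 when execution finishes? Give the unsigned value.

65534

#0 and  $r2, $r0, $r3 ; 0/2/0/4/4
#1 slti  $r0, $r3, 13 ; 0/2/0/4/4
#2 or   $r0, $r2, $r0 ; 0/2/0/4/4
#3 bne  $r0, $r4, L6 ; 0/2/0/4/4 ; →target
#4 sub  $r1, $r2, $r1 ; 0/65534/0/4/4
#6 beq  $r1, $r2, L8 ; 0/65534/0/4/4 ; →fallthru
#7 addi  $r2, $r3, 10 ; 0/65534/14/4/4
#8 or   $r3, $r3, $r3 ; 0/65534/14/4/4
#9 xor  $r3, $r2, $r3 ; 0/65534/14/10/4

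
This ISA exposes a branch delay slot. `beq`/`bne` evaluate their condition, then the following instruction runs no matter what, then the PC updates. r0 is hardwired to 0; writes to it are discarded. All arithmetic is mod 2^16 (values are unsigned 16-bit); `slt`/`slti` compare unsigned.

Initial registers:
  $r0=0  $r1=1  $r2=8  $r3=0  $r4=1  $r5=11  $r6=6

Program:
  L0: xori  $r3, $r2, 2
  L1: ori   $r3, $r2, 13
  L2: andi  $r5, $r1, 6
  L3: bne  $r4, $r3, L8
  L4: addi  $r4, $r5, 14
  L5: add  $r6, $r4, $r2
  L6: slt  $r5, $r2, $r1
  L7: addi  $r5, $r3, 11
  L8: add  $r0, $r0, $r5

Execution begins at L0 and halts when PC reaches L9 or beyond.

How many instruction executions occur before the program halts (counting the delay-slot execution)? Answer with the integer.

6

#0 xori  $r3, $r2, 2 ; 0/1/8/10/1/11/6
#1 ori   $r3, $r2, 13 ; 0/1/8/13/1/11/6
#2 andi  $r5, $r1, 6 ; 0/1/8/13/1/0/6
#3 bne  $r4, $r3, L8 ; 0/1/8/13/1/0/6 ; →target
#4 addi  $r4, $r5, 14 ; 0/1/8/13/14/0/6
#8 add  $r0, $r0, $r5 ; 0/1/8/13/14/0/6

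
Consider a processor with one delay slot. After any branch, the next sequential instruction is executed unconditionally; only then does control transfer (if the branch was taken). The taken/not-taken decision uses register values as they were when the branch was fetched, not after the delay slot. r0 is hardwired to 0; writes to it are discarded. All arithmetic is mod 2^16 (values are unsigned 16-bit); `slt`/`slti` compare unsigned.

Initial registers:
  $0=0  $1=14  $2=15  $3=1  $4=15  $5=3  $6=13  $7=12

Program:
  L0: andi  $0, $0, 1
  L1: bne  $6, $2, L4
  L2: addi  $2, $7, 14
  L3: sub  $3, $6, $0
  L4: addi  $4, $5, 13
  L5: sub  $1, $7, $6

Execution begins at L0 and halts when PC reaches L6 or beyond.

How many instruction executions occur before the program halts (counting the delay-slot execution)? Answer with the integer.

5

  step pc=0: andi  $0, $0, 1  regs=(0,14,15,1,15,3,13,12)
  step pc=1: bne  $6, $2, L4  cond=T  regs=(0,14,15,1,15,3,13,12)
  step pc=2: addi  $2, $7, 14  regs=(0,14,26,1,15,3,13,12)
  step pc=4: addi  $4, $5, 13  regs=(0,14,26,1,16,3,13,12)
  step pc=5: sub  $1, $7, $6  regs=(0,65535,26,1,16,3,13,12)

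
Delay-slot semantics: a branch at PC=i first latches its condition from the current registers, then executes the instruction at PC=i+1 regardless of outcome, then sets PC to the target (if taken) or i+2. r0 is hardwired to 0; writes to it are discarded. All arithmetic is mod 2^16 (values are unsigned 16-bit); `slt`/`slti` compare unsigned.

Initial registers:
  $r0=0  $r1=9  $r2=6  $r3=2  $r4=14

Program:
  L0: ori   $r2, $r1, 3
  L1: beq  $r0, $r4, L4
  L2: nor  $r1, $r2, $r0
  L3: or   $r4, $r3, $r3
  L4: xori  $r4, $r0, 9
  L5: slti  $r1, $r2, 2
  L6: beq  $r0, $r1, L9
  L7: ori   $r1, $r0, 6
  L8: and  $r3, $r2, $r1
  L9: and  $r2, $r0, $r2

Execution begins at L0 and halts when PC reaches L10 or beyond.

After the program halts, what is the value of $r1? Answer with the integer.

6

  step pc=0: ori   $r2, $r1, 3  regs=(0,9,11,2,14)
  step pc=1: beq  $r0, $r4, L4  cond=F  regs=(0,9,11,2,14)
  step pc=2: nor  $r1, $r2, $r0  regs=(0,65524,11,2,14)
  step pc=3: or   $r4, $r3, $r3  regs=(0,65524,11,2,2)
  step pc=4: xori  $r4, $r0, 9  regs=(0,65524,11,2,9)
  step pc=5: slti  $r1, $r2, 2  regs=(0,0,11,2,9)
  step pc=6: beq  $r0, $r1, L9  cond=T  regs=(0,0,11,2,9)
  step pc=7: ori   $r1, $r0, 6  regs=(0,6,11,2,9)
  step pc=9: and  $r2, $r0, $r2  regs=(0,6,0,2,9)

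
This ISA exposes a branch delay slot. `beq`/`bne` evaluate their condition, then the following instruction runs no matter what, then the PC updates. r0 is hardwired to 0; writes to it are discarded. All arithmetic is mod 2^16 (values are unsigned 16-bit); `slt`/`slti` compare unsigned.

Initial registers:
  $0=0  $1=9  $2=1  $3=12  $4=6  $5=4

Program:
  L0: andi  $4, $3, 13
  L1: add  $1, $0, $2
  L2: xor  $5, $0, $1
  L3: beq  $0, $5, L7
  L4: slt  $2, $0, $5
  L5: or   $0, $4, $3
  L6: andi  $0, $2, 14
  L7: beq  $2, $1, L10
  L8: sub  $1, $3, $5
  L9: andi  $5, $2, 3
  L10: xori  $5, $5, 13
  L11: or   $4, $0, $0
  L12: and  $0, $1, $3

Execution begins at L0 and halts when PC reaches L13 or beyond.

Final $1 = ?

#0 andi  $4, $3, 13 ; 0/9/1/12/12/4
#1 add  $1, $0, $2 ; 0/1/1/12/12/4
#2 xor  $5, $0, $1 ; 0/1/1/12/12/1
#3 beq  $0, $5, L7 ; 0/1/1/12/12/1 ; →fallthru
#4 slt  $2, $0, $5 ; 0/1/1/12/12/1
#5 or   $0, $4, $3 ; 0/1/1/12/12/1
#6 andi  $0, $2, 14 ; 0/1/1/12/12/1
#7 beq  $2, $1, L10 ; 0/1/1/12/12/1 ; →target
#8 sub  $1, $3, $5 ; 0/11/1/12/12/1
#10 xori  $5, $5, 13 ; 0/11/1/12/12/12
#11 or   $4, $0, $0 ; 0/11/1/12/0/12
#12 and  $0, $1, $3 ; 0/11/1/12/0/12

11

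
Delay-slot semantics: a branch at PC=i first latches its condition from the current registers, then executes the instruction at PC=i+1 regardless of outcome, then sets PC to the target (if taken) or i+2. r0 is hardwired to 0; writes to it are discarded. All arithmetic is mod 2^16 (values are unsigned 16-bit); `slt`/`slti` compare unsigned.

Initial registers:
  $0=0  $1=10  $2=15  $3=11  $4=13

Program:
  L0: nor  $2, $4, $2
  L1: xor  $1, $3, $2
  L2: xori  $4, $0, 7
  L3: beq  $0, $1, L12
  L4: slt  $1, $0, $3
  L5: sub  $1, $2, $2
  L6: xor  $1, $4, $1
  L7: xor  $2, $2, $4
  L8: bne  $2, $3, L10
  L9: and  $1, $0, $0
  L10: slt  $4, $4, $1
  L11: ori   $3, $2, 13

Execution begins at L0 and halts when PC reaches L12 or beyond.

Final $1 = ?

0

#0 nor  $2, $4, $2 ; 0/10/65520/11/13
#1 xor  $1, $3, $2 ; 0/65531/65520/11/13
#2 xori  $4, $0, 7 ; 0/65531/65520/11/7
#3 beq  $0, $1, L12 ; 0/65531/65520/11/7 ; →fallthru
#4 slt  $1, $0, $3 ; 0/1/65520/11/7
#5 sub  $1, $2, $2 ; 0/0/65520/11/7
#6 xor  $1, $4, $1 ; 0/7/65520/11/7
#7 xor  $2, $2, $4 ; 0/7/65527/11/7
#8 bne  $2, $3, L10 ; 0/7/65527/11/7 ; →target
#9 and  $1, $0, $0 ; 0/0/65527/11/7
#10 slt  $4, $4, $1 ; 0/0/65527/11/0
#11 ori   $3, $2, 13 ; 0/0/65527/65535/0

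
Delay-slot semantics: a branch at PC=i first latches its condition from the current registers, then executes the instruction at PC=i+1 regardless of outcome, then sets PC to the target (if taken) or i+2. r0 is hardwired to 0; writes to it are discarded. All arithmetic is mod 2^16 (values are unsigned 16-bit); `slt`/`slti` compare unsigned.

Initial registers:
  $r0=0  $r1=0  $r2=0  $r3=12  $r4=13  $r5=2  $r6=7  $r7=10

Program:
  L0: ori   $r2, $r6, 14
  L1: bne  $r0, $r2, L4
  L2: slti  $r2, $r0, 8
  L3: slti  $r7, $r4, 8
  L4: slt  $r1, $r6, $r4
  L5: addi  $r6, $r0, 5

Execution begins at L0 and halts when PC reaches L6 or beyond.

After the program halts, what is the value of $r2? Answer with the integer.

[0] ori   $r2, $r6, 14  →  {$r0:0, $r1:0, $r2:15, $r3:12, $r4:13, $r5:2, $r6:7, $r7:10}
[1] bne  $r0, $r2, L4  →  {$r0:0, $r1:0, $r2:15, $r3:12, $r4:13, $r5:2, $r6:7, $r7:10}  ⟨branch taken⟩
[2] slti  $r2, $r0, 8  →  {$r0:0, $r1:0, $r2:1, $r3:12, $r4:13, $r5:2, $r6:7, $r7:10}
[4] slt  $r1, $r6, $r4  →  {$r0:0, $r1:1, $r2:1, $r3:12, $r4:13, $r5:2, $r6:7, $r7:10}
[5] addi  $r6, $r0, 5  →  {$r0:0, $r1:1, $r2:1, $r3:12, $r4:13, $r5:2, $r6:5, $r7:10}

1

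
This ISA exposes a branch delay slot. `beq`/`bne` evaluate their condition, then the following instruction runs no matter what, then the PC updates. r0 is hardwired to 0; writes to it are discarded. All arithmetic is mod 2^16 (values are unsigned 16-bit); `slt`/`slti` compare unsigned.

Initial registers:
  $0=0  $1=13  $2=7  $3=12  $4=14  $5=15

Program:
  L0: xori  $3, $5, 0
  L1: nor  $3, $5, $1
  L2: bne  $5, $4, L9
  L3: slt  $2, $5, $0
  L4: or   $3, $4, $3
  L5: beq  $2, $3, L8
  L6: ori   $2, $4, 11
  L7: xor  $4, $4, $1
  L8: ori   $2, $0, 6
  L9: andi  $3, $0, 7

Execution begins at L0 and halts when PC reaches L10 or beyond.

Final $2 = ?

0

  step pc=0: xori  $3, $5, 0  regs=(0,13,7,15,14,15)
  step pc=1: nor  $3, $5, $1  regs=(0,13,7,65520,14,15)
  step pc=2: bne  $5, $4, L9  cond=T  regs=(0,13,7,65520,14,15)
  step pc=3: slt  $2, $5, $0  regs=(0,13,0,65520,14,15)
  step pc=9: andi  $3, $0, 7  regs=(0,13,0,0,14,15)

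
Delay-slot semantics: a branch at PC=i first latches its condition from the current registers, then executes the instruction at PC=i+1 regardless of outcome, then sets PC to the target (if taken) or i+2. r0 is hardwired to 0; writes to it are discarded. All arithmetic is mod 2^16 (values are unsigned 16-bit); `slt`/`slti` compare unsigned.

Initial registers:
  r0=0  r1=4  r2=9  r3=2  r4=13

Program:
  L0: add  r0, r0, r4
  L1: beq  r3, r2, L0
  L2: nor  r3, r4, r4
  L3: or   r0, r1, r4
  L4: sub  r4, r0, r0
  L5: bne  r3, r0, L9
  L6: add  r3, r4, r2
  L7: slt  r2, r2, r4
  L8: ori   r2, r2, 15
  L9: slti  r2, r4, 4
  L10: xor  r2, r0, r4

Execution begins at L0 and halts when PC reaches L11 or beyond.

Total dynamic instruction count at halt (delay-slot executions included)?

  step pc=0: add  r0, r0, r4  regs=(0,4,9,2,13)
  step pc=1: beq  r3, r2, L0  cond=F  regs=(0,4,9,2,13)
  step pc=2: nor  r3, r4, r4  regs=(0,4,9,65522,13)
  step pc=3: or   r0, r1, r4  regs=(0,4,9,65522,13)
  step pc=4: sub  r4, r0, r0  regs=(0,4,9,65522,0)
  step pc=5: bne  r3, r0, L9  cond=T  regs=(0,4,9,65522,0)
  step pc=6: add  r3, r4, r2  regs=(0,4,9,9,0)
  step pc=9: slti  r2, r4, 4  regs=(0,4,1,9,0)
  step pc=10: xor  r2, r0, r4  regs=(0,4,0,9,0)

9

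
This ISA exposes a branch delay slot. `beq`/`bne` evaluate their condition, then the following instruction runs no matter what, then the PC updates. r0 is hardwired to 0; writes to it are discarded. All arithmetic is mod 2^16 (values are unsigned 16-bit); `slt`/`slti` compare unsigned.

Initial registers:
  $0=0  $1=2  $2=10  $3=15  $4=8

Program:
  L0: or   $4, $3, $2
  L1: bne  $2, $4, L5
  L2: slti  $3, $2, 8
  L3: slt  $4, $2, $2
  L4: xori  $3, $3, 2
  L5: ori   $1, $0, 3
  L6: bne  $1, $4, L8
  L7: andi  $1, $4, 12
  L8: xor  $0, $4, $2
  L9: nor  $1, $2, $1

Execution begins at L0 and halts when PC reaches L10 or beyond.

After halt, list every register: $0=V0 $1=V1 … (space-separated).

  step pc=0: or   $4, $3, $2  regs=(0,2,10,15,15)
  step pc=1: bne  $2, $4, L5  cond=T  regs=(0,2,10,15,15)
  step pc=2: slti  $3, $2, 8  regs=(0,2,10,0,15)
  step pc=5: ori   $1, $0, 3  regs=(0,3,10,0,15)
  step pc=6: bne  $1, $4, L8  cond=T  regs=(0,3,10,0,15)
  step pc=7: andi  $1, $4, 12  regs=(0,12,10,0,15)
  step pc=8: xor  $0, $4, $2  regs=(0,12,10,0,15)
  step pc=9: nor  $1, $2, $1  regs=(0,65521,10,0,15)

$0=0 $1=65521 $2=10 $3=0 $4=15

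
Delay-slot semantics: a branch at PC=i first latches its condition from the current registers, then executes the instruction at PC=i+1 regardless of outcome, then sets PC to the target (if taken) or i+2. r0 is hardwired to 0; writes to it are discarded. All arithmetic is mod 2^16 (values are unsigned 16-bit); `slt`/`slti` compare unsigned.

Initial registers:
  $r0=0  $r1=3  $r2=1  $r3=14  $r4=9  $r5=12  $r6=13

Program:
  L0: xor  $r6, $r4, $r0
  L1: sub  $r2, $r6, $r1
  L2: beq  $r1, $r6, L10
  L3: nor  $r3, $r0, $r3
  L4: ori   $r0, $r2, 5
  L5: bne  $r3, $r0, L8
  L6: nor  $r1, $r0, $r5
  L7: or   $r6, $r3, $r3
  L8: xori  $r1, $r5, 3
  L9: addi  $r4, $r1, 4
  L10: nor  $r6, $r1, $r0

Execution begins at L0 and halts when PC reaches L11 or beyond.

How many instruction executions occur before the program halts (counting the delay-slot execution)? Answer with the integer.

#0 xor  $r6, $r4, $r0 ; 0/3/1/14/9/12/9
#1 sub  $r2, $r6, $r1 ; 0/3/6/14/9/12/9
#2 beq  $r1, $r6, L10 ; 0/3/6/14/9/12/9 ; →fallthru
#3 nor  $r3, $r0, $r3 ; 0/3/6/65521/9/12/9
#4 ori   $r0, $r2, 5 ; 0/3/6/65521/9/12/9
#5 bne  $r3, $r0, L8 ; 0/3/6/65521/9/12/9 ; →target
#6 nor  $r1, $r0, $r5 ; 0/65523/6/65521/9/12/9
#8 xori  $r1, $r5, 3 ; 0/15/6/65521/9/12/9
#9 addi  $r4, $r1, 4 ; 0/15/6/65521/19/12/9
#10 nor  $r6, $r1, $r0 ; 0/15/6/65521/19/12/65520

10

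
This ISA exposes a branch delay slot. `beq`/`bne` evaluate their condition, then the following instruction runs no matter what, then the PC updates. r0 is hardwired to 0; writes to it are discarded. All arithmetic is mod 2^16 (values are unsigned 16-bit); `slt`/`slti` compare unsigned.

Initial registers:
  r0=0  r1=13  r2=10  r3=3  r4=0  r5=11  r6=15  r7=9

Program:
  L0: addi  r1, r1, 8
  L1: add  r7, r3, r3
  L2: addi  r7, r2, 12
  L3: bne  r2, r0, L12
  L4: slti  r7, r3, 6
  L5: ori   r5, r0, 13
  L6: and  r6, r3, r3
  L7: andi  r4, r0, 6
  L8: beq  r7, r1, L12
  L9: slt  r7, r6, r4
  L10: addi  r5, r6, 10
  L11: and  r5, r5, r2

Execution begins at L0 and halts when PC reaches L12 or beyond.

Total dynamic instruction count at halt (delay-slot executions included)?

PC=0  addi  r1, r1, 8        | r0=0 r1=21 r2=10 r3=3 r4=0 r5=11 r6=15 r7=9
PC=1  add  r7, r3, r3        | r0=0 r1=21 r2=10 r3=3 r4=0 r5=11 r6=15 r7=6
PC=2  addi  r7, r2, 12       | r0=0 r1=21 r2=10 r3=3 r4=0 r5=11 r6=15 r7=22
PC=3  bne  r2, r0, L12       | r0=0 r1=21 r2=10 r3=3 r4=0 r5=11 r6=15 r7=22  [TAKEN]
PC=4  slti  r7, r3, 6        | r0=0 r1=21 r2=10 r3=3 r4=0 r5=11 r6=15 r7=1

5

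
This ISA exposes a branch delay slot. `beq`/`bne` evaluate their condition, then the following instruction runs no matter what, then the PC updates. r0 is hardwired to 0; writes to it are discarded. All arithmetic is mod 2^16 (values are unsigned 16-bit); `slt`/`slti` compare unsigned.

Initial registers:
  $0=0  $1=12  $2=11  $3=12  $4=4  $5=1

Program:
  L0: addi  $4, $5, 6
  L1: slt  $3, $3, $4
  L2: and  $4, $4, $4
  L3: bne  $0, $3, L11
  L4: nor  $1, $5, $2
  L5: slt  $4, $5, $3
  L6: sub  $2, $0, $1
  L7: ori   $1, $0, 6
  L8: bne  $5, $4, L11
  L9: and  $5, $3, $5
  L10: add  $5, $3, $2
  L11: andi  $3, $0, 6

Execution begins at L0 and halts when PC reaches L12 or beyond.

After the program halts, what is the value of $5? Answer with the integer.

PC=0  addi  $4, $5, 6        | $0=0 $1=12 $2=11 $3=12 $4=7 $5=1
PC=1  slt  $3, $3, $4        | $0=0 $1=12 $2=11 $3=0 $4=7 $5=1
PC=2  and  $4, $4, $4        | $0=0 $1=12 $2=11 $3=0 $4=7 $5=1
PC=3  bne  $0, $3, L11       | $0=0 $1=12 $2=11 $3=0 $4=7 $5=1  [not taken]
PC=4  nor  $1, $5, $2        | $0=0 $1=65524 $2=11 $3=0 $4=7 $5=1
PC=5  slt  $4, $5, $3        | $0=0 $1=65524 $2=11 $3=0 $4=0 $5=1
PC=6  sub  $2, $0, $1        | $0=0 $1=65524 $2=12 $3=0 $4=0 $5=1
PC=7  ori   $1, $0, 6        | $0=0 $1=6 $2=12 $3=0 $4=0 $5=1
PC=8  bne  $5, $4, L11       | $0=0 $1=6 $2=12 $3=0 $4=0 $5=1  [TAKEN]
PC=9  and  $5, $3, $5        | $0=0 $1=6 $2=12 $3=0 $4=0 $5=0
PC=11 andi  $3, $0, 6        | $0=0 $1=6 $2=12 $3=0 $4=0 $5=0

0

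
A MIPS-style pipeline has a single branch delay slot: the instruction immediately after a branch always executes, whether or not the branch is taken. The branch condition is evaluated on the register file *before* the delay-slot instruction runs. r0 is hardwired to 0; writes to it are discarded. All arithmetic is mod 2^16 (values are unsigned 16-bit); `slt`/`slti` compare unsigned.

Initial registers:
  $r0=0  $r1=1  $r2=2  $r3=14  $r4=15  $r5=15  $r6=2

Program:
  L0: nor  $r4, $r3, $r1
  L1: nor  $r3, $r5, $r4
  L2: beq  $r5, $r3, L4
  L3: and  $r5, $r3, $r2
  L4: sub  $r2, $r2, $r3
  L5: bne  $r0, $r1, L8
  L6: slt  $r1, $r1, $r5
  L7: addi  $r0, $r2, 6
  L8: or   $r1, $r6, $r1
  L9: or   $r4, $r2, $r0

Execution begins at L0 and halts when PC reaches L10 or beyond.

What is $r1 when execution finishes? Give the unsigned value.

[0] nor  $r4, $r3, $r1  →  {$r0:0, $r1:1, $r2:2, $r3:14, $r4:65520, $r5:15, $r6:2}
[1] nor  $r3, $r5, $r4  →  {$r0:0, $r1:1, $r2:2, $r3:0, $r4:65520, $r5:15, $r6:2}
[2] beq  $r5, $r3, L4  →  {$r0:0, $r1:1, $r2:2, $r3:0, $r4:65520, $r5:15, $r6:2}  ⟨branch fallthrough⟩
[3] and  $r5, $r3, $r2  →  {$r0:0, $r1:1, $r2:2, $r3:0, $r4:65520, $r5:0, $r6:2}
[4] sub  $r2, $r2, $r3  →  {$r0:0, $r1:1, $r2:2, $r3:0, $r4:65520, $r5:0, $r6:2}
[5] bne  $r0, $r1, L8  →  {$r0:0, $r1:1, $r2:2, $r3:0, $r4:65520, $r5:0, $r6:2}  ⟨branch taken⟩
[6] slt  $r1, $r1, $r5  →  {$r0:0, $r1:0, $r2:2, $r3:0, $r4:65520, $r5:0, $r6:2}
[8] or   $r1, $r6, $r1  →  {$r0:0, $r1:2, $r2:2, $r3:0, $r4:65520, $r5:0, $r6:2}
[9] or   $r4, $r2, $r0  →  {$r0:0, $r1:2, $r2:2, $r3:0, $r4:2, $r5:0, $r6:2}

2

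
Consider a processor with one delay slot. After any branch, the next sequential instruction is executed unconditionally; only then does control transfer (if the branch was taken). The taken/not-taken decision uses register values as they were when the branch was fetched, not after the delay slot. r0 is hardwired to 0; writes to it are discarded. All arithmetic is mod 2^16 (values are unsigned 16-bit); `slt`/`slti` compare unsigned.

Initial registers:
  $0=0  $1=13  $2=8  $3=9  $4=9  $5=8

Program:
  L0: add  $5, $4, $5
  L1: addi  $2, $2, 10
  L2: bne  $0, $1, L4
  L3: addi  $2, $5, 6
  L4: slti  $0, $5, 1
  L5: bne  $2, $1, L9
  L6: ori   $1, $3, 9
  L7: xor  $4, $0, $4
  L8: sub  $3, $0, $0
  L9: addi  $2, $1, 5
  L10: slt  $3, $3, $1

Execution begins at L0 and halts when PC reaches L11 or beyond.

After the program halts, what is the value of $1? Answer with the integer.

9

  step pc=0: add  $5, $4, $5  regs=(0,13,8,9,9,17)
  step pc=1: addi  $2, $2, 10  regs=(0,13,18,9,9,17)
  step pc=2: bne  $0, $1, L4  cond=T  regs=(0,13,18,9,9,17)
  step pc=3: addi  $2, $5, 6  regs=(0,13,23,9,9,17)
  step pc=4: slti  $0, $5, 1  regs=(0,13,23,9,9,17)
  step pc=5: bne  $2, $1, L9  cond=T  regs=(0,13,23,9,9,17)
  step pc=6: ori   $1, $3, 9  regs=(0,9,23,9,9,17)
  step pc=9: addi  $2, $1, 5  regs=(0,9,14,9,9,17)
  step pc=10: slt  $3, $3, $1  regs=(0,9,14,0,9,17)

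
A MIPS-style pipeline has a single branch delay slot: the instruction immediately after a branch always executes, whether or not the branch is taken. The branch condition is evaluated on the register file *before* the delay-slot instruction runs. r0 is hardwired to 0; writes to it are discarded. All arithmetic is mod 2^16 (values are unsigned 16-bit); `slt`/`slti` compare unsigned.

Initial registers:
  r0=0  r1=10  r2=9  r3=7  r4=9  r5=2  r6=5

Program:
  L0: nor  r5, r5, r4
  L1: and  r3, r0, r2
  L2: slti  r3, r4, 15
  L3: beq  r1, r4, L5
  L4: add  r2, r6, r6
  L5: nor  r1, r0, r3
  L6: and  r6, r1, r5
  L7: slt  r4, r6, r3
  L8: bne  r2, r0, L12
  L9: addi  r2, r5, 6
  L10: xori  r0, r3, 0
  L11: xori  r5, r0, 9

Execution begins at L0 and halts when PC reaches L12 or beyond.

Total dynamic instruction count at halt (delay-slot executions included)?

10

#0 nor  r5, r5, r4 ; 0/10/9/7/9/65524/5
#1 and  r3, r0, r2 ; 0/10/9/0/9/65524/5
#2 slti  r3, r4, 15 ; 0/10/9/1/9/65524/5
#3 beq  r1, r4, L5 ; 0/10/9/1/9/65524/5 ; →fallthru
#4 add  r2, r6, r6 ; 0/10/10/1/9/65524/5
#5 nor  r1, r0, r3 ; 0/65534/10/1/9/65524/5
#6 and  r6, r1, r5 ; 0/65534/10/1/9/65524/65524
#7 slt  r4, r6, r3 ; 0/65534/10/1/0/65524/65524
#8 bne  r2, r0, L12 ; 0/65534/10/1/0/65524/65524 ; →target
#9 addi  r2, r5, 6 ; 0/65534/65530/1/0/65524/65524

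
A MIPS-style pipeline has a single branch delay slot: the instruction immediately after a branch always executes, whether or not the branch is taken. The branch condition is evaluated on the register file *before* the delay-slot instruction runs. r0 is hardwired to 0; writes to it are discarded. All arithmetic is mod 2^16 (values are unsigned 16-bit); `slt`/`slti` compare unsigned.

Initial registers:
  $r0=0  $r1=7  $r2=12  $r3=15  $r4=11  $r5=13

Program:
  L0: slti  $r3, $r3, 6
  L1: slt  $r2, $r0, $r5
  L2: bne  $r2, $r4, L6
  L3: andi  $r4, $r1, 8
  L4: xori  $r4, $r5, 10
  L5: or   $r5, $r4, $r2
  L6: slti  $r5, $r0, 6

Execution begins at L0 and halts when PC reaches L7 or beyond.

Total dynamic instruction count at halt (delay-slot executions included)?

5

PC=0  slti  $r3, $r3, 6      | $r0=0 $r1=7 $r2=12 $r3=0 $r4=11 $r5=13
PC=1  slt  $r2, $r0, $r5     | $r0=0 $r1=7 $r2=1 $r3=0 $r4=11 $r5=13
PC=2  bne  $r2, $r4, L6      | $r0=0 $r1=7 $r2=1 $r3=0 $r4=11 $r5=13  [TAKEN]
PC=3  andi  $r4, $r1, 8      | $r0=0 $r1=7 $r2=1 $r3=0 $r4=0 $r5=13
PC=6  slti  $r5, $r0, 6      | $r0=0 $r1=7 $r2=1 $r3=0 $r4=0 $r5=1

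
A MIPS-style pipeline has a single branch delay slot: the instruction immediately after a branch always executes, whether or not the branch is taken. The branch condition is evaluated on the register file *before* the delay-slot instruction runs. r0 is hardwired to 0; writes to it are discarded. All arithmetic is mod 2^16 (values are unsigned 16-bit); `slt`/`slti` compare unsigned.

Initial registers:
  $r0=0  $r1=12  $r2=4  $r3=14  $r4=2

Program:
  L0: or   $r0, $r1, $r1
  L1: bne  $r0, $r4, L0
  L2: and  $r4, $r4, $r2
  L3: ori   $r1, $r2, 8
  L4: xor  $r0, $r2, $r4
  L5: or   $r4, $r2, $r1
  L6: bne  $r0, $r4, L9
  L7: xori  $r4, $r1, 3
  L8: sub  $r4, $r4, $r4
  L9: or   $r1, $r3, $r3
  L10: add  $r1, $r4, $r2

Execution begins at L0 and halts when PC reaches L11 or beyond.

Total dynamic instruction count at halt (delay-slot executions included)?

#0 or   $r0, $r1, $r1 ; 0/12/4/14/2
#1 bne  $r0, $r4, L0 ; 0/12/4/14/2 ; →target
#2 and  $r4, $r4, $r2 ; 0/12/4/14/0
#0 or   $r0, $r1, $r1 ; 0/12/4/14/0
#1 bne  $r0, $r4, L0 ; 0/12/4/14/0 ; →fallthru
#2 and  $r4, $r4, $r2 ; 0/12/4/14/0
#3 ori   $r1, $r2, 8 ; 0/12/4/14/0
#4 xor  $r0, $r2, $r4 ; 0/12/4/14/0
#5 or   $r4, $r2, $r1 ; 0/12/4/14/12
#6 bne  $r0, $r4, L9 ; 0/12/4/14/12 ; →target
#7 xori  $r4, $r1, 3 ; 0/12/4/14/15
#9 or   $r1, $r3, $r3 ; 0/14/4/14/15
#10 add  $r1, $r4, $r2 ; 0/19/4/14/15

13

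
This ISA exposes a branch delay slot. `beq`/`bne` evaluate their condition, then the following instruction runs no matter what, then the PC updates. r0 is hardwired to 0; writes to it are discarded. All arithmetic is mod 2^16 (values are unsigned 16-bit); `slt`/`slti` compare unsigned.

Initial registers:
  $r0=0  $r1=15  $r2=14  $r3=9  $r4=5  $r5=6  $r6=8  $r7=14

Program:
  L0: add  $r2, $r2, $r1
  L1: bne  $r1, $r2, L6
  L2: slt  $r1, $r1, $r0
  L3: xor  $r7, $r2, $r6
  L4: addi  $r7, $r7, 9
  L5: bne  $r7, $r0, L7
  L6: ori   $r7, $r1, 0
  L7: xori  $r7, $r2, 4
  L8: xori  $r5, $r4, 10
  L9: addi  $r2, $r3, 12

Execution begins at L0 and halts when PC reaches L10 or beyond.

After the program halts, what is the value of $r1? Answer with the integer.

  step pc=0: add  $r2, $r2, $r1  regs=(0,15,29,9,5,6,8,14)
  step pc=1: bne  $r1, $r2, L6  cond=T  regs=(0,15,29,9,5,6,8,14)
  step pc=2: slt  $r1, $r1, $r0  regs=(0,0,29,9,5,6,8,14)
  step pc=6: ori   $r7, $r1, 0  regs=(0,0,29,9,5,6,8,0)
  step pc=7: xori  $r7, $r2, 4  regs=(0,0,29,9,5,6,8,25)
  step pc=8: xori  $r5, $r4, 10  regs=(0,0,29,9,5,15,8,25)
  step pc=9: addi  $r2, $r3, 12  regs=(0,0,21,9,5,15,8,25)

0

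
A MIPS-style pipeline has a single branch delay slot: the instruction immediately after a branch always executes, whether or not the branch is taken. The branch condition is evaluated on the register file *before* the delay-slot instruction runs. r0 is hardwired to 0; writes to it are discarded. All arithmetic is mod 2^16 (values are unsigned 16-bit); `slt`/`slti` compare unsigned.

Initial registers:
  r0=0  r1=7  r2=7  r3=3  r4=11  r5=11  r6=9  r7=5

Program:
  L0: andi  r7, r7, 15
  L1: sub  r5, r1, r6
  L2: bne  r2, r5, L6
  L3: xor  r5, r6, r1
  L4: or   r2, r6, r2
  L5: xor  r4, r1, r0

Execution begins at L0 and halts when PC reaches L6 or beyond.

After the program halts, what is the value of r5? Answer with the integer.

  step pc=0: andi  r7, r7, 15  regs=(0,7,7,3,11,11,9,5)
  step pc=1: sub  r5, r1, r6  regs=(0,7,7,3,11,65534,9,5)
  step pc=2: bne  r2, r5, L6  cond=T  regs=(0,7,7,3,11,65534,9,5)
  step pc=3: xor  r5, r6, r1  regs=(0,7,7,3,11,14,9,5)

14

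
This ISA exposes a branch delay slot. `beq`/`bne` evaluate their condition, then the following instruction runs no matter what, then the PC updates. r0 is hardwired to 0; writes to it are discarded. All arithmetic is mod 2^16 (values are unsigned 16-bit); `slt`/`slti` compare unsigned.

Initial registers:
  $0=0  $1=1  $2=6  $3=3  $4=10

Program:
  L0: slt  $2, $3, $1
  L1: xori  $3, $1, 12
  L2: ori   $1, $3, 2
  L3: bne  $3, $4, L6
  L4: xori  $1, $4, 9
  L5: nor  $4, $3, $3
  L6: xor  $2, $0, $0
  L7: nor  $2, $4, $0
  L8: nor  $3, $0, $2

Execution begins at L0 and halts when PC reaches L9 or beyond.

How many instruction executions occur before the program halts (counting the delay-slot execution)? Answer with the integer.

8

#0 slt  $2, $3, $1 ; 0/1/0/3/10
#1 xori  $3, $1, 12 ; 0/1/0/13/10
#2 ori   $1, $3, 2 ; 0/15/0/13/10
#3 bne  $3, $4, L6 ; 0/15/0/13/10 ; →target
#4 xori  $1, $4, 9 ; 0/3/0/13/10
#6 xor  $2, $0, $0 ; 0/3/0/13/10
#7 nor  $2, $4, $0 ; 0/3/65525/13/10
#8 nor  $3, $0, $2 ; 0/3/65525/10/10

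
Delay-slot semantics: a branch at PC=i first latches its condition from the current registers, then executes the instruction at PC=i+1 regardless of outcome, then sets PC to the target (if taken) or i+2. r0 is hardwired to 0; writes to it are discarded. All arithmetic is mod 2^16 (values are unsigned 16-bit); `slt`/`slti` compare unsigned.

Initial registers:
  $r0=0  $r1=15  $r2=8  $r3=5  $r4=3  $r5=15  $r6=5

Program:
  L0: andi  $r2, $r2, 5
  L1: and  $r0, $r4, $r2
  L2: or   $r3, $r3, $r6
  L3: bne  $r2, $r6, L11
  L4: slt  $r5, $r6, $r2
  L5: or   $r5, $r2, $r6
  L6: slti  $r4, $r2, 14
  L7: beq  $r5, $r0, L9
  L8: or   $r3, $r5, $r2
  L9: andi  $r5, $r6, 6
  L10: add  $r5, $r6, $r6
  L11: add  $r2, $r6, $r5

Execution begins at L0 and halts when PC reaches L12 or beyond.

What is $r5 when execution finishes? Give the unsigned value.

[0] andi  $r2, $r2, 5  →  {$r0:0, $r1:15, $r2:0, $r3:5, $r4:3, $r5:15, $r6:5}
[1] and  $r0, $r4, $r2  →  {$r0:0, $r1:15, $r2:0, $r3:5, $r4:3, $r5:15, $r6:5}
[2] or   $r3, $r3, $r6  →  {$r0:0, $r1:15, $r2:0, $r3:5, $r4:3, $r5:15, $r6:5}
[3] bne  $r2, $r6, L11  →  {$r0:0, $r1:15, $r2:0, $r3:5, $r4:3, $r5:15, $r6:5}  ⟨branch taken⟩
[4] slt  $r5, $r6, $r2  →  {$r0:0, $r1:15, $r2:0, $r3:5, $r4:3, $r5:0, $r6:5}
[11] add  $r2, $r6, $r5  →  {$r0:0, $r1:15, $r2:5, $r3:5, $r4:3, $r5:0, $r6:5}

0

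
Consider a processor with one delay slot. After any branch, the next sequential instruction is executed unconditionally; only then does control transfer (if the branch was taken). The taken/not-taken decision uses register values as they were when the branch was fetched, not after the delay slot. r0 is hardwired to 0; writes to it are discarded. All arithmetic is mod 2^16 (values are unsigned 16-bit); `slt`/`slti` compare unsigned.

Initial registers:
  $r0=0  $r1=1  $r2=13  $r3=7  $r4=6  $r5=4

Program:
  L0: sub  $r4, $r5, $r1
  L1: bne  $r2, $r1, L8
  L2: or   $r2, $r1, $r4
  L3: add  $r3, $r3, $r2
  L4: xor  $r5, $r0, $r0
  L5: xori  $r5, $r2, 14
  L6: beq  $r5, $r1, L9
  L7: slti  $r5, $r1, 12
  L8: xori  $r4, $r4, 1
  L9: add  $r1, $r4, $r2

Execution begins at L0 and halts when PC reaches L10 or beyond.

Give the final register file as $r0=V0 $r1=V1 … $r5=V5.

$r0=0 $r1=5 $r2=3 $r3=7 $r4=2 $r5=4

  step pc=0: sub  $r4, $r5, $r1  regs=(0,1,13,7,3,4)
  step pc=1: bne  $r2, $r1, L8  cond=T  regs=(0,1,13,7,3,4)
  step pc=2: or   $r2, $r1, $r4  regs=(0,1,3,7,3,4)
  step pc=8: xori  $r4, $r4, 1  regs=(0,1,3,7,2,4)
  step pc=9: add  $r1, $r4, $r2  regs=(0,5,3,7,2,4)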